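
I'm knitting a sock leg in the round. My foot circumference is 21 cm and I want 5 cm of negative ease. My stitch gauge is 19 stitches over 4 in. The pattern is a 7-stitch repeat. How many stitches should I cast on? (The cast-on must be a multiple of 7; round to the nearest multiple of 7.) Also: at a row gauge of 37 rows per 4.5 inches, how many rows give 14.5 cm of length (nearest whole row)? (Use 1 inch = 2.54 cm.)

Finished = 21 − 5 = 16 cm.
16 cm × 1/2.54 = 6.30 inches.
19/4 = 4.75 sts per in; 6.30 × 4.75 = 29.92 sts.
Nearest multiple of 7 → 28.
14.5 cm = 5.71 inches; × 8.222 = 46.94 → 47 rows.

Cast on 28 stitches; work 47 rows.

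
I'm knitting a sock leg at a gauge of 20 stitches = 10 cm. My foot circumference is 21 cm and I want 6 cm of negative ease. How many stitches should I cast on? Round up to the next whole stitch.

CO 30 sts.

Finished = 21 − 6 = 15 cm.
20 / 10 = 2 sts per cm.
15.00 × 2 = 30.00 sts.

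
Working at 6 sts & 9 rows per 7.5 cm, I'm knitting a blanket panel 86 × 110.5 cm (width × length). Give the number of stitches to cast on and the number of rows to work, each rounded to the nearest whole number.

Stitch gauge = 6/7.5 = 0.8 sts/cm; 86 × 0.8 = 68.80 → 69 sts.
Row gauge = 9/7.5 = 1.2 rows/cm; 110.5 × 1.2 = 132.60 → 133 rows.

Cast on 69 stitches and work 133 rows.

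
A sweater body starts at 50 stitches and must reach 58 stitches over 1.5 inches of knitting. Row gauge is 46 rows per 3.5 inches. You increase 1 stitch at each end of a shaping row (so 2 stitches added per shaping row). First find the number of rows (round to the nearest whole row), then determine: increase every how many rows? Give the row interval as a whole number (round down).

Increase every 5th row.

Rows = 1.5 × 13.143 = 19.7 → 20 rows.
Stitches to add: 8 → 4 shaping rows (at 2 st each).
20 / 4 = 5.00 → every 5 rows.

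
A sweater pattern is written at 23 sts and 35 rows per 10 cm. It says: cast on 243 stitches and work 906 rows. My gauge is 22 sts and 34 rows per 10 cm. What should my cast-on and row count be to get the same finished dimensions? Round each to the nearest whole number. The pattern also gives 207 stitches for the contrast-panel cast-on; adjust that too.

Stitches: 243 × 22/23 = 232.43 → 232.
Rows: 906 × 34/35 = 880.11 → 880.
contrast-panel cast-on: 207 × 22/23 = 198.00 → 198.

Cast on 232 stitches; work 880 rows; contrast-panel cast-on 198 stitches.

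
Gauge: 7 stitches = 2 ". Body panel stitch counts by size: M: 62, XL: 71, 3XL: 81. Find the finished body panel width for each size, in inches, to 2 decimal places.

M 17.71 inches; XL 20.29 inches; 3XL 23.14 inches.

7/2 = 3.5 sts per in.
M: 62 / 3.5 = 17.714 → 17.71 in.
XL: 71 / 3.5 = 20.286 → 20.29 in.
3XL: 81 / 3.5 = 23.143 → 23.14 in.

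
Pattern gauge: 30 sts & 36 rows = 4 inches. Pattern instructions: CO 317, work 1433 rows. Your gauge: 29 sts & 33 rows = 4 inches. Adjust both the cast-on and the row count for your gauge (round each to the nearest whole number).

Stitches: 317 × 29/30 = 306.43 → 306.
Rows: 1433 × 33/36 = 1313.58 → 1314.

Cast on 306 stitches; work 1314 rows.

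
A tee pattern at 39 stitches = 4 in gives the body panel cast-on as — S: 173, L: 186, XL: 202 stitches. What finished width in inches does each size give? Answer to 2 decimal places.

39/4 = 9.75 sts per in.
S: 173 / 9.75 = 17.744 → 17.74 in.
L: 186 / 9.75 = 19.077 → 19.08 in.
XL: 202 / 9.75 = 20.718 → 20.72 in.

S 17.74 inches; L 19.08 inches; XL 20.72 inches.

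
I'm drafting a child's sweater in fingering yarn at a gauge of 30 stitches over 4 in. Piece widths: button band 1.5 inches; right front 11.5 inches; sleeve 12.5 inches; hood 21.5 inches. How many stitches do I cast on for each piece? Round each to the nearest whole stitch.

Rate = 30/4 = 7.5 sts per in.
button band: 1.5 × 7.5 = 11.25 → 11.
right front: 11.5 × 7.5 = 86.25 → 86.
sleeve: 12.5 × 7.5 = 93.75 → 94.
hood: 21.5 × 7.5 = 161.25 → 161.

button band 11; right front 86; sleeve 94; hood 161.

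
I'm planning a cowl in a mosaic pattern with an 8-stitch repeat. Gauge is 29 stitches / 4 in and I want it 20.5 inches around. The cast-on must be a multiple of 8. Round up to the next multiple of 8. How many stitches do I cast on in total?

CO 152 sts.

29 / 4 = 7.25 sts per inch.
20.5 × 7.25 = 148.62 sts.
Next multiple of 8: 152.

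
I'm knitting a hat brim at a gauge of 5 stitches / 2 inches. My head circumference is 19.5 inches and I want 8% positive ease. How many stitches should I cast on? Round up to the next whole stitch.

Finished = 19.5 × 1.08 = 21.06 in.
5 / 2 = 2.5 sts per inch.
21.06 × 2.5 = 52.65 sts.
→ 53 sts.

CO 53 sts.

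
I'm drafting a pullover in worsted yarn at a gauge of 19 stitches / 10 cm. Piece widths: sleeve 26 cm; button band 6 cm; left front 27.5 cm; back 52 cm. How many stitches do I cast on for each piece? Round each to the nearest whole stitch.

Rate = 19/10 = 1.9 sts per cm.
sleeve: 26 × 1.9 = 49.40 → 49.
button band: 6 × 1.9 = 11.40 → 11.
left front: 27.5 × 1.9 = 52.25 → 52.
back: 52 × 1.9 = 98.80 → 99.

sleeve 49; button band 11; left front 52; back 99.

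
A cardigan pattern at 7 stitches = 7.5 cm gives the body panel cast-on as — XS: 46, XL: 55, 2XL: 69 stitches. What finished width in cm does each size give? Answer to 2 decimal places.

XS 49.29 cm; XL 58.93 cm; 2XL 73.93 cm.

7/7.5 = 0.933 sts per cm.
XS: 46 / 0.933 = 49.286 → 49.29 cm.
XL: 55 / 0.933 = 58.929 → 58.93 cm.
2XL: 69 / 0.933 = 73.929 → 73.93 cm.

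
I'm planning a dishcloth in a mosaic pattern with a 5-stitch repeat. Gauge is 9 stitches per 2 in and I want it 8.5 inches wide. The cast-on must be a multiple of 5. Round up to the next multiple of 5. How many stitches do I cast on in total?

40 stitches.

9 / 2 = 4.5 sts per inch.
8.5 × 4.5 = 38.25 sts.
Next multiple of 5: 40.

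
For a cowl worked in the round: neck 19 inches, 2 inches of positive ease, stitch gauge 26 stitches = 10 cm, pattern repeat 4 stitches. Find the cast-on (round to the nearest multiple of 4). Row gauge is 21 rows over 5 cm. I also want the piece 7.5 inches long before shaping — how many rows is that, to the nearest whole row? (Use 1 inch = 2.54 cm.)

Finished = 19 + 2 = 21 inches.
21 inches × 2.54 = 53.34 cm.
26/10 = 2.6 sts per cm; 53.34 × 2.6 = 138.68 sts.
Nearest multiple of 4 → 140.
7.5 inches = 19.05 cm; × 4.2 = 80.01 → 80 rows.

Cast on 140 stitches; work 80 rows.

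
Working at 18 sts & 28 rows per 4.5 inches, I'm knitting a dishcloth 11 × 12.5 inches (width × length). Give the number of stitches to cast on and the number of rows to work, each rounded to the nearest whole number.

Stitch gauge = 18/4.5 = 4 sts/in; 11 × 4 = 44.00 → 44 sts.
Row gauge = 28/4.5 = 6.222 rows/in; 12.5 × 6.222 = 77.78 → 78 rows.

Cast on 44 stitches and work 78 rows.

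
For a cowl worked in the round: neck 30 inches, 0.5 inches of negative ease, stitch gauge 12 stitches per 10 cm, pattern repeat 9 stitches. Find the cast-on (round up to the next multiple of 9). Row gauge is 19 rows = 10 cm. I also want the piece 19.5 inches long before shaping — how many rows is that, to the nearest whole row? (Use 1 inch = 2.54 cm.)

Finished = 30 − 0.5 = 29.5 inches.
29.5 inches × 2.54 = 74.93 cm.
12/10 = 1.2 sts per cm; 74.93 × 1.2 = 89.92 sts.
Next multiple of 9 → 90.
19.5 inches = 49.53 cm; × 1.9 = 94.11 → 94 rows.

Cast on 90 stitches; work 94 rows.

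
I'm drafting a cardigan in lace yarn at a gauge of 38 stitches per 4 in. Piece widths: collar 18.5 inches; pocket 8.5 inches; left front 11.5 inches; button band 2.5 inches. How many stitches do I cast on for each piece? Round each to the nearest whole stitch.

Rate = 38/4 = 9.5 sts per in.
collar: 18.5 × 9.5 = 175.75 → 176.
pocket: 8.5 × 9.5 = 80.75 → 81.
left front: 11.5 × 9.5 = 109.25 → 109.
button band: 2.5 × 9.5 = 23.75 → 24.

collar 176; pocket 81; left front 109; button band 24.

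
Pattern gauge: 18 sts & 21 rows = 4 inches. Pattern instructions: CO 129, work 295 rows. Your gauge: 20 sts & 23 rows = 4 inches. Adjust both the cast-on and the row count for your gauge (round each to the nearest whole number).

Stitches: 129 × 20/18 = 143.33 → 143.
Rows: 295 × 23/21 = 323.10 → 323.

Cast on 143 stitches; work 323 rows.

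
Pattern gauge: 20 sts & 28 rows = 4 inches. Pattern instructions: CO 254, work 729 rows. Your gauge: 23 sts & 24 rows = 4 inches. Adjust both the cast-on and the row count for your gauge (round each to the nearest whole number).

Cast on 292 stitches; work 625 rows.

Stitches: 254 × 23/20 = 292.10 → 292.
Rows: 729 × 24/28 = 624.86 → 625.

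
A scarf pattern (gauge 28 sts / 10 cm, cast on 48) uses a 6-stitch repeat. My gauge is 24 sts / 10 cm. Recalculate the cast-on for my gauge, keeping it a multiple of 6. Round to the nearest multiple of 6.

48 × 24 / 28 = 41.14.
Nearest multiple of 6: 42.

Cast on 42 stitches.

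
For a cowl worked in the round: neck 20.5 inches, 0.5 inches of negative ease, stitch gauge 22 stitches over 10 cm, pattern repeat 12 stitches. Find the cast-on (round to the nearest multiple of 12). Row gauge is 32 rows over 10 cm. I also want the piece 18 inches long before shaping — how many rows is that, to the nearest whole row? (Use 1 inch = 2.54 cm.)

Cast on 108 stitches; work 146 rows.

Finished = 20.5 − 0.5 = 20 inches.
20 inches × 2.54 = 50.80 cm.
22/10 = 2.2 sts per cm; 50.80 × 2.2 = 111.76 sts.
Nearest multiple of 12 → 108.
18 inches = 45.72 cm; × 3.2 = 146.30 → 146 rows.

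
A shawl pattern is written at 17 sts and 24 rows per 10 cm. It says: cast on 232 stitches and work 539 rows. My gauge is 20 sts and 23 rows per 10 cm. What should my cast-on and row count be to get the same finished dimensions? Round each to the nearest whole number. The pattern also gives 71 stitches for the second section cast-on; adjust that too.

Cast on 273 stitches; work 517 rows; second section cast-on 84 stitches.

Stitches: 232 × 20/17 = 272.94 → 273.
Rows: 539 × 23/24 = 516.54 → 517.
second section cast-on: 71 × 20/17 = 83.53 → 84.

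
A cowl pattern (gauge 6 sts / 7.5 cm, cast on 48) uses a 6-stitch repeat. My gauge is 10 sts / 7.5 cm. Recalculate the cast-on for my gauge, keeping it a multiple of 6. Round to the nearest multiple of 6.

78 stitches.

48 × 10 / 6 = 80.00.
Nearest multiple of 6: 78.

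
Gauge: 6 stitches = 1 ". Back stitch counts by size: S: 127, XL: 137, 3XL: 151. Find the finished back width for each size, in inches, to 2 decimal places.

6/1 = 6 sts per in.
S: 127 / 6 = 21.167 → 21.17 in.
XL: 137 / 6 = 22.833 → 22.83 in.
3XL: 151 / 6 = 25.167 → 25.17 in.

S 21.17 inches; XL 22.83 inches; 3XL 25.17 inches.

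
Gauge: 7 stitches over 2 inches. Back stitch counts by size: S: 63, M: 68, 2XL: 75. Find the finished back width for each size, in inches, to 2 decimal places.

S 18.00 inches; M 19.43 inches; 2XL 21.43 inches.

7/2 = 3.5 sts per in.
S: 63 / 3.5 = 18.000 → 18.00 in.
M: 68 / 3.5 = 19.429 → 19.43 in.
2XL: 75 / 3.5 = 21.429 → 21.43 in.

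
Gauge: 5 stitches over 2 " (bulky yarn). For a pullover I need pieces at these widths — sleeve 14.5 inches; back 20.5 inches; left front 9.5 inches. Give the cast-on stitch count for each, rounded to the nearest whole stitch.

sleeve 36; back 51; left front 24.

Rate = 5/2 = 2.5 sts per in.
sleeve: 14.5 × 2.5 = 36.25 → 36.
back: 20.5 × 2.5 = 51.25 → 51.
left front: 9.5 × 2.5 = 23.75 → 24.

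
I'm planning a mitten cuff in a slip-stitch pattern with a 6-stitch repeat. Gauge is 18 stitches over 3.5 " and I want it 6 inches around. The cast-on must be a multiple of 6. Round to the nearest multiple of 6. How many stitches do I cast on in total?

Cast on 30 stitches.

18 / 3.5 = 5.143 sts per inch.
6 × 5.143 = 30.86 sts.
Nearest multiple of 6: 30.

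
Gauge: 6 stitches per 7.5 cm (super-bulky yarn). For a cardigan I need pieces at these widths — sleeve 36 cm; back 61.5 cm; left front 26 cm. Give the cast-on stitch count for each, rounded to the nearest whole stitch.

sleeve 29; back 49; left front 21.

Rate = 6/7.5 = 0.8 sts per cm.
sleeve: 36 × 0.8 = 28.80 → 29.
back: 61.5 × 0.8 = 49.20 → 49.
left front: 26 × 0.8 = 20.80 → 21.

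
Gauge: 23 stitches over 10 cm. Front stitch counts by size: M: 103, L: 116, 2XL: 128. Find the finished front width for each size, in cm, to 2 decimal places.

23/10 = 2.3 sts per cm.
M: 103 / 2.3 = 44.783 → 44.78 cm.
L: 116 / 2.3 = 50.435 → 50.43 cm.
2XL: 128 / 2.3 = 55.652 → 55.65 cm.

M 44.78 cm; L 50.43 cm; 2XL 55.65 cm.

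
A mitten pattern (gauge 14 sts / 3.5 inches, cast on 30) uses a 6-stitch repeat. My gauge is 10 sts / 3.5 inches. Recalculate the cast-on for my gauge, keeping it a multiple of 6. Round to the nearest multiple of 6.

Cast on 24 stitches.

30 × 10 / 14 = 21.43.
Nearest multiple of 6: 24.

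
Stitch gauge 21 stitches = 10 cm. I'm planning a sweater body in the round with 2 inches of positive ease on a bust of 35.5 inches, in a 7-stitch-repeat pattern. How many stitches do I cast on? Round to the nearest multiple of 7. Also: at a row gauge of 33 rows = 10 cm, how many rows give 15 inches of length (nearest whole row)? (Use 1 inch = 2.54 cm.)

Cast on 203 stitches; work 126 rows.

Finished = 35.5 + 2 = 37.5 inches.
37.5 inches × 2.54 = 95.25 cm.
21/10 = 2.1 sts per cm; 95.25 × 2.1 = 200.03 sts.
Nearest multiple of 7 → 203.
15 inches = 38.10 cm; × 3.3 = 125.73 → 126 rows.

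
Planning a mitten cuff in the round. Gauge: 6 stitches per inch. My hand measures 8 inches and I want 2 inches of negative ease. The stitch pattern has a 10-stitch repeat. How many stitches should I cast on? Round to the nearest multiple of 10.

CO 40 sts.

Finished = 8 − 2 = 6 inches.
6 / 1 = 6 sts/in.
6 × 6 = 36.00 sts.
Nearest multiple of 10: 40.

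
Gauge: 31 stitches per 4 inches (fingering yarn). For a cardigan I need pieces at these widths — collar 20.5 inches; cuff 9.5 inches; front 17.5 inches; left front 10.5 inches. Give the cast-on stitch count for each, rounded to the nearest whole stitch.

Rate = 31/4 = 7.75 sts per in.
collar: 20.5 × 7.75 = 158.88 → 159.
cuff: 9.5 × 7.75 = 73.62 → 74.
front: 17.5 × 7.75 = 135.62 → 136.
left front: 10.5 × 7.75 = 81.38 → 81.

collar 159; cuff 74; front 136; left front 81.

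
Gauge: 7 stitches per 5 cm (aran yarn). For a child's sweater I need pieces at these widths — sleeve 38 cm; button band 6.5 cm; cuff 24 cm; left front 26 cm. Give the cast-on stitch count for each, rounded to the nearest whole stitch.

sleeve 53; button band 9; cuff 34; left front 36.

Rate = 7/5 = 1.4 sts per cm.
sleeve: 38 × 1.4 = 53.20 → 53.
button band: 6.5 × 1.4 = 9.10 → 9.
cuff: 24 × 1.4 = 33.60 → 34.
left front: 26 × 1.4 = 36.40 → 36.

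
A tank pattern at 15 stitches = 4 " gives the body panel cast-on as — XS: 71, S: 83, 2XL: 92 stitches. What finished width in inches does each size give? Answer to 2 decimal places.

15/4 = 3.75 sts per in.
XS: 71 / 3.75 = 18.933 → 18.93 in.
S: 83 / 3.75 = 22.133 → 22.13 in.
2XL: 92 / 3.75 = 24.533 → 24.53 in.

XS 18.93 inches; S 22.13 inches; 2XL 24.53 inches.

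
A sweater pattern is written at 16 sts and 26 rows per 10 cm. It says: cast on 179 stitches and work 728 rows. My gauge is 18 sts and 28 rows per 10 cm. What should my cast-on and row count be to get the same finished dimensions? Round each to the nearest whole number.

Cast on 201 stitches; work 784 rows.

Stitches: 179 × 18/16 = 201.38 → 201.
Rows: 728 × 28/26 = 784.00 → 784.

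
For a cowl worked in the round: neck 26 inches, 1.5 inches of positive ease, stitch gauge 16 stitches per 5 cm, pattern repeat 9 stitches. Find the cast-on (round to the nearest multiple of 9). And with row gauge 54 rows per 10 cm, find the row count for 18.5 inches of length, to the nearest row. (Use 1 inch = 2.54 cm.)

Cast on 225 stitches; work 254 rows.

Finished = 26 + 1.5 = 27.5 inches.
27.5 inches × 2.54 = 69.85 cm.
16/5 = 3.2 sts per cm; 69.85 × 3.2 = 223.52 sts.
Nearest multiple of 9 → 225.
18.5 inches = 46.99 cm; × 5.4 = 253.75 → 254 rows.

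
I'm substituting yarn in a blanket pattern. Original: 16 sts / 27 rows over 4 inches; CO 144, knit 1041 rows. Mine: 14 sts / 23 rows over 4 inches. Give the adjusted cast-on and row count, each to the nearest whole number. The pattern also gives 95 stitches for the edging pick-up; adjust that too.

Stitches: 144 × 14/16 = 126.00 → 126.
Rows: 1041 × 23/27 = 886.78 → 887.
edging pick-up: 95 × 14/16 = 83.12 → 83.

Cast on 126 stitches; work 887 rows; edging pick-up 83 stitches.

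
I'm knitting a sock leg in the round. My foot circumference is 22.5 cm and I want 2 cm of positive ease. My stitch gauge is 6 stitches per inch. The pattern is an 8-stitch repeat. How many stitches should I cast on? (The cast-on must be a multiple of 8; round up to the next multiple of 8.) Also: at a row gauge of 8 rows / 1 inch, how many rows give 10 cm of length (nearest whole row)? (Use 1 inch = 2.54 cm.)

Finished = 22.5 + 2 = 24.5 cm.
24.5 cm × 1/2.54 = 9.65 inches.
6/1 = 6 sts per in; 9.65 × 6 = 57.87 sts.
Next multiple of 8 → 64.
10 cm = 3.94 inches; × 8 = 31.50 → 31 rows.

Cast on 64 stitches; work 31 rows.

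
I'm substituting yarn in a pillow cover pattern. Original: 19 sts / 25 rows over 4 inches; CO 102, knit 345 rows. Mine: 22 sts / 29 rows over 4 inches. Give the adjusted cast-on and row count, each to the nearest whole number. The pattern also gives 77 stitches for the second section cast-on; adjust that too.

Cast on 118 stitches; work 400 rows; second section cast-on 89 stitches.

Stitches: 102 × 22/19 = 118.11 → 118.
Rows: 345 × 29/25 = 400.20 → 400.
second section cast-on: 77 × 22/19 = 89.16 → 89.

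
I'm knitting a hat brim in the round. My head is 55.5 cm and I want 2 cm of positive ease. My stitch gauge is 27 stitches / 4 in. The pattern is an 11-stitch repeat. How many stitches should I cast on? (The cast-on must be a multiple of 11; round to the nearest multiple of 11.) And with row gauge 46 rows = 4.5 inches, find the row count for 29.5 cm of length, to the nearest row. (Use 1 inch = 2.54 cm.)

Cast on 154 stitches; work 119 rows.

Finished = 55.5 + 2 = 57.5 cm.
57.5 cm × 1/2.54 = 22.64 inches.
27/4 = 6.75 sts per in; 22.64 × 6.75 = 152.81 sts.
Nearest multiple of 11 → 154.
29.5 cm = 11.61 inches; × 10.222 = 118.72 → 119 rows.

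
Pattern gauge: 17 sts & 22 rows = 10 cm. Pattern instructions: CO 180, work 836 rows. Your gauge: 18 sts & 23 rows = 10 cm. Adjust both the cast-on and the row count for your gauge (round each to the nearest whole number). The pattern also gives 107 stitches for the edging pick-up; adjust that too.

Stitches: 180 × 18/17 = 190.59 → 191.
Rows: 836 × 23/22 = 874.00 → 874.
edging pick-up: 107 × 18/17 = 113.29 → 113.

Cast on 191 stitches; work 874 rows; edging pick-up 113 stitches.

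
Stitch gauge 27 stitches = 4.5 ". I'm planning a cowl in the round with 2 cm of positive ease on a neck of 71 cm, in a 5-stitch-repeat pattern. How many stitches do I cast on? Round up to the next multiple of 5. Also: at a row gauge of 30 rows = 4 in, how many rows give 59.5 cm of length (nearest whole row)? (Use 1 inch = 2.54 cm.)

Cast on 175 stitches; work 176 rows.

Finished = 71 + 2 = 73 cm.
73 cm × 1/2.54 = 28.74 inches.
27/4.5 = 6 sts per in; 28.74 × 6 = 172.44 sts.
Next multiple of 5 → 175.
59.5 cm = 23.43 inches; × 7.5 = 175.69 → 176 rows.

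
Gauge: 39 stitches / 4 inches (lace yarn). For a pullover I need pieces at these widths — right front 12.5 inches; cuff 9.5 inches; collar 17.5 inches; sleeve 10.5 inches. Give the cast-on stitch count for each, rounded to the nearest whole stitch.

Rate = 39/4 = 9.75 sts per in.
right front: 12.5 × 9.75 = 121.88 → 122.
cuff: 9.5 × 9.75 = 92.62 → 93.
collar: 17.5 × 9.75 = 170.62 → 171.
sleeve: 10.5 × 9.75 = 102.38 → 102.

right front 122; cuff 93; collar 171; sleeve 102.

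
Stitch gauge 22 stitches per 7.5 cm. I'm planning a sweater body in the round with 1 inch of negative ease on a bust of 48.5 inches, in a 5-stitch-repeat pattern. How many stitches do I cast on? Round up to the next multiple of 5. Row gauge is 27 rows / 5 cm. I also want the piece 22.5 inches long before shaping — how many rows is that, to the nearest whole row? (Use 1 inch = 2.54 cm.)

Cast on 355 stitches; work 309 rows.

Finished = 48.5 − 1 = 47.5 inches.
47.5 inches × 2.54 = 120.65 cm.
22/7.5 = 2.933 sts per cm; 120.65 × 2.933 = 353.91 sts.
Next multiple of 5 → 355.
22.5 inches = 57.15 cm; × 5.4 = 308.61 → 309 rows.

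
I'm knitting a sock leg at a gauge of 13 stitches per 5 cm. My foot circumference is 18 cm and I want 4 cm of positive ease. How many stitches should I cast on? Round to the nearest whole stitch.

Cast on 57 stitches.

Finished = 18 + 4 = 22 cm.
13 / 5 = 2.6 sts per cm.
22.00 × 2.6 = 57.20 sts.
→ 57 sts.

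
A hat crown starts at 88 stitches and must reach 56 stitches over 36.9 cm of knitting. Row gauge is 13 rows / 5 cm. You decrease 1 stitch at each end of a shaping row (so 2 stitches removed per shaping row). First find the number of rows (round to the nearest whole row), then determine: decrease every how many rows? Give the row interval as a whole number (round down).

Decrease every 6th row.

Rows = 36.9 × 2.6 = 95.9 → 96 rows.
Stitches to remove: 32 → 16 shaping rows (at 2 st each).
96 / 16 = 6.00 → every 6 rows.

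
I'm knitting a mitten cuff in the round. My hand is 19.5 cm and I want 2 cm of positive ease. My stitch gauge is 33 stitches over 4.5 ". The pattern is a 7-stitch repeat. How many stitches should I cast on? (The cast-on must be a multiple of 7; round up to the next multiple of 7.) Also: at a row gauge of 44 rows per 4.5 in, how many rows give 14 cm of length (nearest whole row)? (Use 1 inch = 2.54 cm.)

Finished = 19.5 + 2 = 21.5 cm.
21.5 cm × 1/2.54 = 8.46 inches.
33/4.5 = 7.333 sts per in; 8.46 × 7.333 = 62.07 sts.
Next multiple of 7 → 63.
14 cm = 5.51 inches; × 9.778 = 53.89 → 54 rows.

Cast on 63 stitches; work 54 rows.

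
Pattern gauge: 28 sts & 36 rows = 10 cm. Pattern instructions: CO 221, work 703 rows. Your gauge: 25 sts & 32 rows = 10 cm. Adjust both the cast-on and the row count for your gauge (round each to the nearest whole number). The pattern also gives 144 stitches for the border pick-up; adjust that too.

Stitches: 221 × 25/28 = 197.32 → 197.
Rows: 703 × 32/36 = 624.89 → 625.
border pick-up: 144 × 25/28 = 128.57 → 129.

Cast on 197 stitches; work 625 rows; border pick-up 129 stitches.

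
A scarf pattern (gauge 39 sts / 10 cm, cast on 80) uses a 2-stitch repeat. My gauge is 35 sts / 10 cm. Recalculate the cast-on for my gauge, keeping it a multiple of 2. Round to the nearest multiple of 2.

CO 72 sts.

80 × 35 / 39 = 71.79.
Nearest multiple of 2: 72.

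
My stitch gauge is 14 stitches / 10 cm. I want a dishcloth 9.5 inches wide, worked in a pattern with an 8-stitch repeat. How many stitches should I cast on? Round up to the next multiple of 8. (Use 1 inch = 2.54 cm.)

9.5 in = 9.5 × 2.54 = 24.13 cm.
14 / 10 = 1.4 sts/cm.
24.13 × 1.4 = 33.78 sts.
→ 40.

CO 40 sts.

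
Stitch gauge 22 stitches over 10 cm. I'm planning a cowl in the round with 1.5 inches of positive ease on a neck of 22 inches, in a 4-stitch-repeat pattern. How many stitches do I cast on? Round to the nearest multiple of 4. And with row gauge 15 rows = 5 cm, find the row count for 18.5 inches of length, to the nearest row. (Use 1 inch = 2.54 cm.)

Finished = 22 + 1.5 = 23.5 inches.
23.5 inches × 2.54 = 59.69 cm.
22/10 = 2.2 sts per cm; 59.69 × 2.2 = 131.32 sts.
Nearest multiple of 4 → 132.
18.5 inches = 46.99 cm; × 3 = 140.97 → 141 rows.

Cast on 132 stitches; work 141 rows.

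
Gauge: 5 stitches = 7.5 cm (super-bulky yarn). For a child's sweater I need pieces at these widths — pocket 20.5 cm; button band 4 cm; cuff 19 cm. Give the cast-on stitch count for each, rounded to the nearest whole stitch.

Rate = 5/7.5 = 0.667 sts per cm.
pocket: 20.5 × 0.667 = 13.67 → 14.
button band: 4 × 0.667 = 2.67 → 3.
cuff: 19 × 0.667 = 12.67 → 13.

pocket 14; button band 3; cuff 13.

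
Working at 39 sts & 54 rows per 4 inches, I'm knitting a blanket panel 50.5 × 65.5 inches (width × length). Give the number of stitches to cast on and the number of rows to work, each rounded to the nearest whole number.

Cast on 492 stitches and work 884 rows.

Stitch gauge = 39/4 = 9.75 sts/in; 50.5 × 9.75 = 492.38 → 492 sts.
Row gauge = 54/4 = 13.5 rows/in; 65.5 × 13.5 = 884.25 → 884 rows.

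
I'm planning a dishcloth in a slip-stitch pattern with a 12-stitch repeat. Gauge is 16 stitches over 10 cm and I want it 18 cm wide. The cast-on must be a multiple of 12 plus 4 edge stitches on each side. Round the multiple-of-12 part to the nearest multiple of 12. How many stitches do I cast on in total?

16 / 10 = 1.6 sts per cm.
18 × 1.6 = 28.80 sts.
Less 8 edge sts → 20.80 for the repeat.
Nearest multiple of 12: 24.
Add back 8 edge sts → 32.

32 stitches.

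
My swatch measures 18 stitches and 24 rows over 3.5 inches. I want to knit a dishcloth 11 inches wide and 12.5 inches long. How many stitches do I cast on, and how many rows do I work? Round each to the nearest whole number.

Cast on 57 stitches and work 86 rows.

Stitch gauge = 18/3.5 = 5.143 sts/in; 11 × 5.143 = 56.57 → 57 sts.
Row gauge = 24/3.5 = 6.857 rows/in; 12.5 × 6.857 = 85.71 → 86 rows.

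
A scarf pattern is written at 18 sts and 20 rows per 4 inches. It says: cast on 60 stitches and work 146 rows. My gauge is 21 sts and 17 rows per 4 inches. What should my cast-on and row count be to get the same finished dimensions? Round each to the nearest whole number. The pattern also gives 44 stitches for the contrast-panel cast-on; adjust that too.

Stitches: 60 × 21/18 = 70.00 → 70.
Rows: 146 × 17/20 = 124.10 → 124.
contrast-panel cast-on: 44 × 21/18 = 51.33 → 51.

Cast on 70 stitches; work 124 rows; contrast-panel cast-on 51 stitches.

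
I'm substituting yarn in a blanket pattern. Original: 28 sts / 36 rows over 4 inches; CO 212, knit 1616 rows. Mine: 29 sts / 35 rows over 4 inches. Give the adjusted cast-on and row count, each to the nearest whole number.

Cast on 220 stitches; work 1571 rows.

Stitches: 212 × 29/28 = 219.57 → 220.
Rows: 1616 × 35/36 = 1571.11 → 1571.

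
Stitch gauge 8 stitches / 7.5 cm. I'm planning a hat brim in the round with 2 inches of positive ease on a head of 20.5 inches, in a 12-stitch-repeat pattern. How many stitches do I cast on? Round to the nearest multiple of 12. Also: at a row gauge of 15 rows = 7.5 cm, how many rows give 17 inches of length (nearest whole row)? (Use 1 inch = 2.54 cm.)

Finished = 20.5 + 2 = 22.5 inches.
22.5 inches × 2.54 = 57.15 cm.
8/7.5 = 1.067 sts per cm; 57.15 × 1.067 = 60.96 sts.
Nearest multiple of 12 → 60.
17 inches = 43.18 cm; × 2 = 86.36 → 86 rows.

Cast on 60 stitches; work 86 rows.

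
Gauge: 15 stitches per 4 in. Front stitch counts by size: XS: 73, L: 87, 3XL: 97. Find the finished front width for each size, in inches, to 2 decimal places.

15/4 = 3.75 sts per in.
XS: 73 / 3.75 = 19.467 → 19.47 in.
L: 87 / 3.75 = 23.200 → 23.20 in.
3XL: 97 / 3.75 = 25.867 → 25.87 in.

XS 19.47 inches; L 23.20 inches; 3XL 25.87 inches.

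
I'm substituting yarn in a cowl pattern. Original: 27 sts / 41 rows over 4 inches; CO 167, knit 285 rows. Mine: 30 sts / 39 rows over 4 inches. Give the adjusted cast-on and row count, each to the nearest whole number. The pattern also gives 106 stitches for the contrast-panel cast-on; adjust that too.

Stitches: 167 × 30/27 = 185.56 → 186.
Rows: 285 × 39/41 = 271.10 → 271.
contrast-panel cast-on: 106 × 30/27 = 117.78 → 118.

Cast on 186 stitches; work 271 rows; contrast-panel cast-on 118 stitches.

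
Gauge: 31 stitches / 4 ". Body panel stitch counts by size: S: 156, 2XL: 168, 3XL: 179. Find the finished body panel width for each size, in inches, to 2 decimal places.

31/4 = 7.75 sts per in.
S: 156 / 7.75 = 20.129 → 20.13 in.
2XL: 168 / 7.75 = 21.677 → 21.68 in.
3XL: 179 / 7.75 = 23.097 → 23.10 in.

S 20.13 inches; 2XL 21.68 inches; 3XL 23.10 inches.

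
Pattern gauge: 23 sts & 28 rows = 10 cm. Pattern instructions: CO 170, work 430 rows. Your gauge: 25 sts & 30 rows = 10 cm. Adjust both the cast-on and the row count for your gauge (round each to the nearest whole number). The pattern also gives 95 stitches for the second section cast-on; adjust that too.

Stitches: 170 × 25/23 = 184.78 → 185.
Rows: 430 × 30/28 = 460.71 → 461.
second section cast-on: 95 × 25/23 = 103.26 → 103.

Cast on 185 stitches; work 461 rows; second section cast-on 103 stitches.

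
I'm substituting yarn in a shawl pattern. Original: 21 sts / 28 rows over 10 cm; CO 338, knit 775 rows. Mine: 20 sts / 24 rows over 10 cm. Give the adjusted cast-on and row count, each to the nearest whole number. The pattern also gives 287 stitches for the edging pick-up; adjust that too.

Stitches: 338 × 20/21 = 321.90 → 322.
Rows: 775 × 24/28 = 664.29 → 664.
edging pick-up: 287 × 20/21 = 273.33 → 273.

Cast on 322 stitches; work 664 rows; edging pick-up 273 stitches.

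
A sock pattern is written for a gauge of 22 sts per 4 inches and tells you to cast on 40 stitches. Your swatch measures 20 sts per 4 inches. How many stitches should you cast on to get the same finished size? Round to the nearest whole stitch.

Scale factor = 20 / 22 = 0.909.
40 × 20 / 22 = 36.36 sts.
→ 36 sts.

36 stitches.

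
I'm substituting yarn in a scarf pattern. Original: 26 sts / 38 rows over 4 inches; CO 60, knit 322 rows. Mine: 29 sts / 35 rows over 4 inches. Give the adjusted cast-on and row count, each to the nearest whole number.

Cast on 67 stitches; work 297 rows.

Stitches: 60 × 29/26 = 66.92 → 67.
Rows: 322 × 35/38 = 296.58 → 297.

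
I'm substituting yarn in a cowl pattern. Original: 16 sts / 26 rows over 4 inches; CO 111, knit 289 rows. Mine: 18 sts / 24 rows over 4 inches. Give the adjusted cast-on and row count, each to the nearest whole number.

Stitches: 111 × 18/16 = 124.88 → 125.
Rows: 289 × 24/26 = 266.77 → 267.

Cast on 125 stitches; work 267 rows.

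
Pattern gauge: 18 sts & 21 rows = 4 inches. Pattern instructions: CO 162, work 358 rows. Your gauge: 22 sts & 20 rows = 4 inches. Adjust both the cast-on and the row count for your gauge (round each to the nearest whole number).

Cast on 198 stitches; work 341 rows.

Stitches: 162 × 22/18 = 198.00 → 198.
Rows: 358 × 20/21 = 340.95 → 341.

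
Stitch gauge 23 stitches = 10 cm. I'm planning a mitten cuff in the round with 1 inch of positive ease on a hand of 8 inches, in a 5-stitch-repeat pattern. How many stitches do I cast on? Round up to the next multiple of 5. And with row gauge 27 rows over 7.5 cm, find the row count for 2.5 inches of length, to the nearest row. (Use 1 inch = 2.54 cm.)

Finished = 8 + 1 = 9 inches.
9 inches × 2.54 = 22.86 cm.
23/10 = 2.3 sts per cm; 22.86 × 2.3 = 52.58 sts.
Next multiple of 5 → 55.
2.5 inches = 6.35 cm; × 3.6 = 22.86 → 23 rows.

Cast on 55 stitches; work 23 rows.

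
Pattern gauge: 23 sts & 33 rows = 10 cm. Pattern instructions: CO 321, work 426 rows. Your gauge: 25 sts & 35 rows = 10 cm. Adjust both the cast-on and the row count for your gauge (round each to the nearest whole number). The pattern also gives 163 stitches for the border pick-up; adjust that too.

Stitches: 321 × 25/23 = 348.91 → 349.
Rows: 426 × 35/33 = 451.82 → 452.
border pick-up: 163 × 25/23 = 177.17 → 177.

Cast on 349 stitches; work 452 rows; border pick-up 177 stitches.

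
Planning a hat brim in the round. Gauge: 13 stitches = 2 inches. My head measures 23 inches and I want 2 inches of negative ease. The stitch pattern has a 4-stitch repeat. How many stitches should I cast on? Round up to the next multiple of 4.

Finished = 23 − 2 = 21 inches.
13 / 2 = 6.5 sts/in.
21 × 6.5 = 136.50 sts.
Next multiple of 4: 140.

140 stitches.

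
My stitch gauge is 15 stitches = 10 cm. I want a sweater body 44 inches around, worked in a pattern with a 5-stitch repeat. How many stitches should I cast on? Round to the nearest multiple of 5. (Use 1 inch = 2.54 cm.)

44 in = 44 × 2.54 = 111.76 cm.
15 / 10 = 1.5 sts/cm.
111.76 × 1.5 = 167.64 sts.
→ 170.

CO 170 sts.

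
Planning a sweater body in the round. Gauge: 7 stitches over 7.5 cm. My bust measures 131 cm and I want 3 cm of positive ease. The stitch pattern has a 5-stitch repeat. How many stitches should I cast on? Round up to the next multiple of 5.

Finished = 131 + 3 = 134 cm.
7 / 7.5 = 0.933 sts/cm.
134 × 0.933 = 125.07 sts.
Next multiple of 5: 130.

CO 130 sts.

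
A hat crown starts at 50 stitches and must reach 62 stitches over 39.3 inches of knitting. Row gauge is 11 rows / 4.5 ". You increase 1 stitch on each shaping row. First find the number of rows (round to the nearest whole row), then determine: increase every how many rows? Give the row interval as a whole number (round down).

Rows = 39.3 × 2.444 = 96.1 → 96 rows.
Stitches to add: 12 → 12 shaping rows (at 1 st each).
96 / 12 = 8.00 → every 8 rows.

Increase every 8th row.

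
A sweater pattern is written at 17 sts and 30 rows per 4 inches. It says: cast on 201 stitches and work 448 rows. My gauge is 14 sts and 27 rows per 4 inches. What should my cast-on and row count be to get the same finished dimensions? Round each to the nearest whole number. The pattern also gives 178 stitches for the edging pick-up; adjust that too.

Cast on 166 stitches; work 403 rows; edging pick-up 147 stitches.

Stitches: 201 × 14/17 = 165.53 → 166.
Rows: 448 × 27/30 = 403.20 → 403.
edging pick-up: 178 × 14/17 = 146.59 → 147.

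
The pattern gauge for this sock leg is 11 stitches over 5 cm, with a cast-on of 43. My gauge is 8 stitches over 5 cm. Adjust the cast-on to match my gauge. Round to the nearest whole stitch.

Scale factor = 8 / 11 = 0.727.
43 × 8 / 11 = 31.27 sts.
→ 31 sts.

31 stitches.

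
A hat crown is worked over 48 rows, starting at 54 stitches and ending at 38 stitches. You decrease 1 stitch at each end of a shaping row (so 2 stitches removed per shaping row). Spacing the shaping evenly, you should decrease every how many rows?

Decrease every 6th row.

Stitches to remove: |38 − 54| = 16.
Shaping rows needed: 16 / 2 = 8.
48 rows / 8 = every 6 rows.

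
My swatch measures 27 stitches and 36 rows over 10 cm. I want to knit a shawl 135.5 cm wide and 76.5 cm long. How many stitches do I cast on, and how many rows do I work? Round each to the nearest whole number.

Cast on 366 stitches and work 275 rows.

Stitch gauge = 27/10 = 2.7 sts/cm; 135.5 × 2.7 = 365.85 → 366 sts.
Row gauge = 36/10 = 3.6 rows/cm; 76.5 × 3.6 = 275.40 → 275 rows.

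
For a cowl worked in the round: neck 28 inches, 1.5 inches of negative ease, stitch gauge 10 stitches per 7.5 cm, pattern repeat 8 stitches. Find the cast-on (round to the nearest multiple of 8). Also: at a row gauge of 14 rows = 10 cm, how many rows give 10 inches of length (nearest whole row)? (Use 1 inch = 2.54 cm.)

Finished = 28 − 1.5 = 26.5 inches.
26.5 inches × 2.54 = 67.31 cm.
10/7.5 = 1.333 sts per cm; 67.31 × 1.333 = 89.75 sts.
Nearest multiple of 8 → 88.
10 inches = 25.40 cm; × 1.4 = 35.56 → 36 rows.

Cast on 88 stitches; work 36 rows.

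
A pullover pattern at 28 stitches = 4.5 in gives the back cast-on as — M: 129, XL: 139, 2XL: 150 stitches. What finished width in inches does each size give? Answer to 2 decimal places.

M 20.73 inches; XL 22.34 inches; 2XL 24.11 inches.

28/4.5 = 6.222 sts per in.
M: 129 / 6.222 = 20.732 → 20.73 in.
XL: 139 / 6.222 = 22.339 → 22.34 in.
2XL: 150 / 6.222 = 24.107 → 24.11 in.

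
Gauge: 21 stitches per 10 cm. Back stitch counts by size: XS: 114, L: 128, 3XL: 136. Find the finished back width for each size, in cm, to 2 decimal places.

XS 54.29 cm; L 60.95 cm; 3XL 64.76 cm.

21/10 = 2.1 sts per cm.
XS: 114 / 2.1 = 54.286 → 54.29 cm.
L: 128 / 2.1 = 60.952 → 60.95 cm.
3XL: 136 / 2.1 = 64.762 → 64.76 cm.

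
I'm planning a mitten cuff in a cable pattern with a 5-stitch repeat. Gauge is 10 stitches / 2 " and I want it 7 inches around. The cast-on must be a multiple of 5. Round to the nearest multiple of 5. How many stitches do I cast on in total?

10 / 2 = 5 sts per inch.
7 × 5 = 35.00 sts.
Nearest multiple of 5: 35.

35 stitches.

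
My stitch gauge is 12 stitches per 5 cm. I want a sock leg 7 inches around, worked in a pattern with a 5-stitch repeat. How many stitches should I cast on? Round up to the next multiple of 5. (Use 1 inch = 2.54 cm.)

CO 45 sts.

7 in = 7 × 2.54 = 17.78 cm.
12 / 5 = 2.4 sts/cm.
17.78 × 2.4 = 42.67 sts.
→ 45.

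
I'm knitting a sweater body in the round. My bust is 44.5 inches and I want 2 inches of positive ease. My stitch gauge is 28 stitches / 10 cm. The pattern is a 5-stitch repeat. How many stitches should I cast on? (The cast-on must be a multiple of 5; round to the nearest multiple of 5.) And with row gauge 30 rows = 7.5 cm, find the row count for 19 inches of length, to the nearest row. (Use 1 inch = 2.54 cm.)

Cast on 330 stitches; work 193 rows.

Finished = 44.5 + 2 = 46.5 inches.
46.5 inches × 2.54 = 118.11 cm.
28/10 = 2.8 sts per cm; 118.11 × 2.8 = 330.71 sts.
Nearest multiple of 5 → 330.
19 inches = 48.26 cm; × 4 = 193.04 → 193 rows.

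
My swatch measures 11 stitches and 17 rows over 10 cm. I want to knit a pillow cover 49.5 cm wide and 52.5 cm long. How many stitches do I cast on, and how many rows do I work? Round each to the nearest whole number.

Cast on 54 stitches and work 89 rows.

Stitch gauge = 11/10 = 1.1 sts/cm; 49.5 × 1.1 = 54.45 → 54 sts.
Row gauge = 17/10 = 1.7 rows/cm; 52.5 × 1.7 = 89.25 → 89 rows.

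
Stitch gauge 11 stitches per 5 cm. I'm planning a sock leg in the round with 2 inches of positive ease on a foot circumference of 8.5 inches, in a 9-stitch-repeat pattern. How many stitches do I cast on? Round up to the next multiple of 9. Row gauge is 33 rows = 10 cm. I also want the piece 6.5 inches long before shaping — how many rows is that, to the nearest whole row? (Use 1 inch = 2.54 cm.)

Finished = 8.5 + 2 = 10.5 inches.
10.5 inches × 2.54 = 26.67 cm.
11/5 = 2.2 sts per cm; 26.67 × 2.2 = 58.67 sts.
Next multiple of 9 → 63.
6.5 inches = 16.51 cm; × 3.3 = 54.48 → 54 rows.

Cast on 63 stitches; work 54 rows.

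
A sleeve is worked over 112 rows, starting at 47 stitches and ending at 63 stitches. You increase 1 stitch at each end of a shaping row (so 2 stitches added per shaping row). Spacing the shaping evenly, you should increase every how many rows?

Increase every 14th row.

Stitches to add: |63 − 47| = 16.
Shaping rows needed: 16 / 2 = 8.
112 rows / 8 = every 14 rows.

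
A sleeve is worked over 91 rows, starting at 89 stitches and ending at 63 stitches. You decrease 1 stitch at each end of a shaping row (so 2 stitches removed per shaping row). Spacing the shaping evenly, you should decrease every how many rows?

Decrease every 7th row.

Stitches to remove: |63 − 89| = 26.
Shaping rows needed: 26 / 2 = 13.
91 rows / 13 = every 7 rows.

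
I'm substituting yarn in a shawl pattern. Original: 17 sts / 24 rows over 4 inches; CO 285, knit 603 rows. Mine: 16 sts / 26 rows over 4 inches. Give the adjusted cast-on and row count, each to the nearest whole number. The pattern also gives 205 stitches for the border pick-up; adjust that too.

Stitches: 285 × 16/17 = 268.24 → 268.
Rows: 603 × 26/24 = 653.25 → 653.
border pick-up: 205 × 16/17 = 192.94 → 193.

Cast on 268 stitches; work 653 rows; border pick-up 193 stitches.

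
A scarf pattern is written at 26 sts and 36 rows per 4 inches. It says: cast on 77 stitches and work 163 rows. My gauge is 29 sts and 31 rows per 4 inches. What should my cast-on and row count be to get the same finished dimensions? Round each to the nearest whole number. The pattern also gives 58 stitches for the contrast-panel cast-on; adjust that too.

Cast on 86 stitches; work 140 rows; contrast-panel cast-on 65 stitches.

Stitches: 77 × 29/26 = 85.88 → 86.
Rows: 163 × 31/36 = 140.36 → 140.
contrast-panel cast-on: 58 × 29/26 = 64.69 → 65.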